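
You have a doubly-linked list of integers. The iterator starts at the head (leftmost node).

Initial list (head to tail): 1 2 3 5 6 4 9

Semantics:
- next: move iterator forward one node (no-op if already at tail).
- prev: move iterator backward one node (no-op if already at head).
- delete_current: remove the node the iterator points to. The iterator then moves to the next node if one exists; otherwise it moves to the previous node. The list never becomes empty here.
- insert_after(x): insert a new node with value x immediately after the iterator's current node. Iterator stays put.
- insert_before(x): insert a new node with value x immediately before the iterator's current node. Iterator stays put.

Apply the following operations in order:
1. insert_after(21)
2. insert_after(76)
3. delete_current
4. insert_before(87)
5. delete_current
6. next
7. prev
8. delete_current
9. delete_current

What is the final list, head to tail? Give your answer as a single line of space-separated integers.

After 1 (insert_after(21)): list=[1, 21, 2, 3, 5, 6, 4, 9] cursor@1
After 2 (insert_after(76)): list=[1, 76, 21, 2, 3, 5, 6, 4, 9] cursor@1
After 3 (delete_current): list=[76, 21, 2, 3, 5, 6, 4, 9] cursor@76
After 4 (insert_before(87)): list=[87, 76, 21, 2, 3, 5, 6, 4, 9] cursor@76
After 5 (delete_current): list=[87, 21, 2, 3, 5, 6, 4, 9] cursor@21
After 6 (next): list=[87, 21, 2, 3, 5, 6, 4, 9] cursor@2
After 7 (prev): list=[87, 21, 2, 3, 5, 6, 4, 9] cursor@21
After 8 (delete_current): list=[87, 2, 3, 5, 6, 4, 9] cursor@2
After 9 (delete_current): list=[87, 3, 5, 6, 4, 9] cursor@3

Answer: 87 3 5 6 4 9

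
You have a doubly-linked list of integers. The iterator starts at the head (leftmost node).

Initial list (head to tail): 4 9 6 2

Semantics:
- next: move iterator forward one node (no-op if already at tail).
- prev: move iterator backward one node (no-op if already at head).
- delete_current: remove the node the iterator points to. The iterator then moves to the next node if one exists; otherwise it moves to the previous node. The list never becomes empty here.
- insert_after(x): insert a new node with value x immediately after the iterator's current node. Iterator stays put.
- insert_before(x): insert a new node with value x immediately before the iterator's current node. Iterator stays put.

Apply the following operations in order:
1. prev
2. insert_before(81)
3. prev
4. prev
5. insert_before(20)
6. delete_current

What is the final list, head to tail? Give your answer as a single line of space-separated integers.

Answer: 20 4 9 6 2

Derivation:
After 1 (prev): list=[4, 9, 6, 2] cursor@4
After 2 (insert_before(81)): list=[81, 4, 9, 6, 2] cursor@4
After 3 (prev): list=[81, 4, 9, 6, 2] cursor@81
After 4 (prev): list=[81, 4, 9, 6, 2] cursor@81
After 5 (insert_before(20)): list=[20, 81, 4, 9, 6, 2] cursor@81
After 6 (delete_current): list=[20, 4, 9, 6, 2] cursor@4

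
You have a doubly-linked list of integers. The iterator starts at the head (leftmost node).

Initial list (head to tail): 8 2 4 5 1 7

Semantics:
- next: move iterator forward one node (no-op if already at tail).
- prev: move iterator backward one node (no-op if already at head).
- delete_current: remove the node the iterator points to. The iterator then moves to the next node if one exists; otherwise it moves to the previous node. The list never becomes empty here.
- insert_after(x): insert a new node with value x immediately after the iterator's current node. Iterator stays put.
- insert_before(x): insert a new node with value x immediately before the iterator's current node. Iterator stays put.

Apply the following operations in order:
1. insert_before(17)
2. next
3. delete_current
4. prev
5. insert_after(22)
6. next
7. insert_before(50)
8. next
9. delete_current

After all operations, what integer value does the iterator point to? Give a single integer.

After 1 (insert_before(17)): list=[17, 8, 2, 4, 5, 1, 7] cursor@8
After 2 (next): list=[17, 8, 2, 4, 5, 1, 7] cursor@2
After 3 (delete_current): list=[17, 8, 4, 5, 1, 7] cursor@4
After 4 (prev): list=[17, 8, 4, 5, 1, 7] cursor@8
After 5 (insert_after(22)): list=[17, 8, 22, 4, 5, 1, 7] cursor@8
After 6 (next): list=[17, 8, 22, 4, 5, 1, 7] cursor@22
After 7 (insert_before(50)): list=[17, 8, 50, 22, 4, 5, 1, 7] cursor@22
After 8 (next): list=[17, 8, 50, 22, 4, 5, 1, 7] cursor@4
After 9 (delete_current): list=[17, 8, 50, 22, 5, 1, 7] cursor@5

Answer: 5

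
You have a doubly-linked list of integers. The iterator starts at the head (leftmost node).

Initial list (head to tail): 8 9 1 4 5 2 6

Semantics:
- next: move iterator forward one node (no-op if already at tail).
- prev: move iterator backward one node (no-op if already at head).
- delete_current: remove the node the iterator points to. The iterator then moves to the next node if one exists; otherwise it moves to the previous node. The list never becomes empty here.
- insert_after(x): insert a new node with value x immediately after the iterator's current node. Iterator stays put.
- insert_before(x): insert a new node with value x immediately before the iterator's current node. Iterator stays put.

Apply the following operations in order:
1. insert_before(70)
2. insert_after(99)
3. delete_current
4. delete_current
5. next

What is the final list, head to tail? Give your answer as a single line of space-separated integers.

After 1 (insert_before(70)): list=[70, 8, 9, 1, 4, 5, 2, 6] cursor@8
After 2 (insert_after(99)): list=[70, 8, 99, 9, 1, 4, 5, 2, 6] cursor@8
After 3 (delete_current): list=[70, 99, 9, 1, 4, 5, 2, 6] cursor@99
After 4 (delete_current): list=[70, 9, 1, 4, 5, 2, 6] cursor@9
After 5 (next): list=[70, 9, 1, 4, 5, 2, 6] cursor@1

Answer: 70 9 1 4 5 2 6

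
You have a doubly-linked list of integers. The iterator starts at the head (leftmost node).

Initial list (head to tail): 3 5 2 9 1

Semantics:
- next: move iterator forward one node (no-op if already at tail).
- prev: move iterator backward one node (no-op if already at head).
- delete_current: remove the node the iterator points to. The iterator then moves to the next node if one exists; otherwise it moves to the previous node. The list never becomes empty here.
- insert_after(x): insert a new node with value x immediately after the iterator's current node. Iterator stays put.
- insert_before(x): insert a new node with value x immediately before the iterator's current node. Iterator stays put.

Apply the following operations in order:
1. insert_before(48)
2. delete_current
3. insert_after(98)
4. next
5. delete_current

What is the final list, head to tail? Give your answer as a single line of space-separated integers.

After 1 (insert_before(48)): list=[48, 3, 5, 2, 9, 1] cursor@3
After 2 (delete_current): list=[48, 5, 2, 9, 1] cursor@5
After 3 (insert_after(98)): list=[48, 5, 98, 2, 9, 1] cursor@5
After 4 (next): list=[48, 5, 98, 2, 9, 1] cursor@98
After 5 (delete_current): list=[48, 5, 2, 9, 1] cursor@2

Answer: 48 5 2 9 1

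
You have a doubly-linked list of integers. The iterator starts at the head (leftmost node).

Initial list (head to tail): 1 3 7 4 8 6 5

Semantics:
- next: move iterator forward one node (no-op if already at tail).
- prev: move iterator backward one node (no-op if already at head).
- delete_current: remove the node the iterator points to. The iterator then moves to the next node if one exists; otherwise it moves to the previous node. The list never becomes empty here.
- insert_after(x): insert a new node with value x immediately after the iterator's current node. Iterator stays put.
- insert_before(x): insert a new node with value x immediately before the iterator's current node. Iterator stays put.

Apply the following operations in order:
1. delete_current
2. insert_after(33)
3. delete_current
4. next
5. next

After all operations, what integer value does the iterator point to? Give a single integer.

After 1 (delete_current): list=[3, 7, 4, 8, 6, 5] cursor@3
After 2 (insert_after(33)): list=[3, 33, 7, 4, 8, 6, 5] cursor@3
After 3 (delete_current): list=[33, 7, 4, 8, 6, 5] cursor@33
After 4 (next): list=[33, 7, 4, 8, 6, 5] cursor@7
After 5 (next): list=[33, 7, 4, 8, 6, 5] cursor@4

Answer: 4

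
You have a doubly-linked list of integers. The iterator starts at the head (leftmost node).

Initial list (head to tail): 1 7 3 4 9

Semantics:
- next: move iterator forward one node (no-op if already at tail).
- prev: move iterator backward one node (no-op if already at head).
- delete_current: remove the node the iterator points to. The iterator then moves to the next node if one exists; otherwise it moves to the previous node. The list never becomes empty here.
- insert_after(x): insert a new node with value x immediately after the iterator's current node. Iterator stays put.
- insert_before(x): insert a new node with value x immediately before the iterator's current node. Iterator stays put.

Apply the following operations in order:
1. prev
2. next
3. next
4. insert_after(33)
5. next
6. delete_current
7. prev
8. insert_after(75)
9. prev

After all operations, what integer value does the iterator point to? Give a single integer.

After 1 (prev): list=[1, 7, 3, 4, 9] cursor@1
After 2 (next): list=[1, 7, 3, 4, 9] cursor@7
After 3 (next): list=[1, 7, 3, 4, 9] cursor@3
After 4 (insert_after(33)): list=[1, 7, 3, 33, 4, 9] cursor@3
After 5 (next): list=[1, 7, 3, 33, 4, 9] cursor@33
After 6 (delete_current): list=[1, 7, 3, 4, 9] cursor@4
After 7 (prev): list=[1, 7, 3, 4, 9] cursor@3
After 8 (insert_after(75)): list=[1, 7, 3, 75, 4, 9] cursor@3
After 9 (prev): list=[1, 7, 3, 75, 4, 9] cursor@7

Answer: 7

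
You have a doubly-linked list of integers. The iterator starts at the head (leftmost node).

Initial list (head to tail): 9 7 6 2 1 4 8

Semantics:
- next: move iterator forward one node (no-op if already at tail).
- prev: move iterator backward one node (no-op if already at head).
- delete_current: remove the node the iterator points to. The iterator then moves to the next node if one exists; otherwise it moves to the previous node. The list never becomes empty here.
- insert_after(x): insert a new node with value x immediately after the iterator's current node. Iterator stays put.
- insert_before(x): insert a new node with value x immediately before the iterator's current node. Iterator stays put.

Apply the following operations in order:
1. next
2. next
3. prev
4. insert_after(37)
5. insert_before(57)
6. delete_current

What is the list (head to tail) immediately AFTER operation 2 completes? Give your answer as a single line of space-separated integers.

After 1 (next): list=[9, 7, 6, 2, 1, 4, 8] cursor@7
After 2 (next): list=[9, 7, 6, 2, 1, 4, 8] cursor@6

Answer: 9 7 6 2 1 4 8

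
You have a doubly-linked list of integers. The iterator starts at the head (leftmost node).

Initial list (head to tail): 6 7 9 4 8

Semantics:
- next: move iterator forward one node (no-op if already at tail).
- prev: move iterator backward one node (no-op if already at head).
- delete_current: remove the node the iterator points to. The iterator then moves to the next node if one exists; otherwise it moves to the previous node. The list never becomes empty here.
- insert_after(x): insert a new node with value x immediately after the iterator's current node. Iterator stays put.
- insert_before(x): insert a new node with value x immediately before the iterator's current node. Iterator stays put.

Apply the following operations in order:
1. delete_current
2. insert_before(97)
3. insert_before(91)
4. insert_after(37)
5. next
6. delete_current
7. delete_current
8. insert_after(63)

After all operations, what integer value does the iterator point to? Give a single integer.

Answer: 4

Derivation:
After 1 (delete_current): list=[7, 9, 4, 8] cursor@7
After 2 (insert_before(97)): list=[97, 7, 9, 4, 8] cursor@7
After 3 (insert_before(91)): list=[97, 91, 7, 9, 4, 8] cursor@7
After 4 (insert_after(37)): list=[97, 91, 7, 37, 9, 4, 8] cursor@7
After 5 (next): list=[97, 91, 7, 37, 9, 4, 8] cursor@37
After 6 (delete_current): list=[97, 91, 7, 9, 4, 8] cursor@9
After 7 (delete_current): list=[97, 91, 7, 4, 8] cursor@4
After 8 (insert_after(63)): list=[97, 91, 7, 4, 63, 8] cursor@4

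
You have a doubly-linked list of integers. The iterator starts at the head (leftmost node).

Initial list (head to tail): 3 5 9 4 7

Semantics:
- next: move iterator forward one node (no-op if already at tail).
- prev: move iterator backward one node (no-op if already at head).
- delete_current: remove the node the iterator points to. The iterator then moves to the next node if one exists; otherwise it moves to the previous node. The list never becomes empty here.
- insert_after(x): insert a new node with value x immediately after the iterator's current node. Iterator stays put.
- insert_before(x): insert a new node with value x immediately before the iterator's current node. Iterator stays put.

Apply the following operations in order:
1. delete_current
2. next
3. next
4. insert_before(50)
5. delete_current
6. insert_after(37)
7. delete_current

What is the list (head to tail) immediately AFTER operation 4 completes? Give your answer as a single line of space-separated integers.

After 1 (delete_current): list=[5, 9, 4, 7] cursor@5
After 2 (next): list=[5, 9, 4, 7] cursor@9
After 3 (next): list=[5, 9, 4, 7] cursor@4
After 4 (insert_before(50)): list=[5, 9, 50, 4, 7] cursor@4

Answer: 5 9 50 4 7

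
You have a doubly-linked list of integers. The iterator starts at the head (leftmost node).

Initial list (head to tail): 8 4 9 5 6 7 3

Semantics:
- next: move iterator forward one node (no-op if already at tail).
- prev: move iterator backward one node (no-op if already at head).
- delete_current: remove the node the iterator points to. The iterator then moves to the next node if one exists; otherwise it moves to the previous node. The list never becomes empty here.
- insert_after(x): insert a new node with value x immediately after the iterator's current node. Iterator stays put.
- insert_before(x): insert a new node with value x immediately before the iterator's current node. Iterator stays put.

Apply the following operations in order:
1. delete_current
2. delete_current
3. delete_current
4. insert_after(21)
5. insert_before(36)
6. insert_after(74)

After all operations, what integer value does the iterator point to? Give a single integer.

Answer: 5

Derivation:
After 1 (delete_current): list=[4, 9, 5, 6, 7, 3] cursor@4
After 2 (delete_current): list=[9, 5, 6, 7, 3] cursor@9
After 3 (delete_current): list=[5, 6, 7, 3] cursor@5
After 4 (insert_after(21)): list=[5, 21, 6, 7, 3] cursor@5
After 5 (insert_before(36)): list=[36, 5, 21, 6, 7, 3] cursor@5
After 6 (insert_after(74)): list=[36, 5, 74, 21, 6, 7, 3] cursor@5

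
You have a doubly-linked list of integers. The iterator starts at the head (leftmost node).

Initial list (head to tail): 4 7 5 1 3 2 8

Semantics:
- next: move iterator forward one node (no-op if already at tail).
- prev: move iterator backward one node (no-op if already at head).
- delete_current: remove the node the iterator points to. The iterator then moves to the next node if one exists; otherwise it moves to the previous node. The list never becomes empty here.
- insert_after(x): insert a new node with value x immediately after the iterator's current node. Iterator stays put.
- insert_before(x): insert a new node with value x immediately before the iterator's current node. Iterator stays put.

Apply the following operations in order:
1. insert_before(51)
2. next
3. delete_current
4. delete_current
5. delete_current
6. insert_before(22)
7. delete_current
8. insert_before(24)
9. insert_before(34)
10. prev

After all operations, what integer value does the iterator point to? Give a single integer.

Answer: 34

Derivation:
After 1 (insert_before(51)): list=[51, 4, 7, 5, 1, 3, 2, 8] cursor@4
After 2 (next): list=[51, 4, 7, 5, 1, 3, 2, 8] cursor@7
After 3 (delete_current): list=[51, 4, 5, 1, 3, 2, 8] cursor@5
After 4 (delete_current): list=[51, 4, 1, 3, 2, 8] cursor@1
After 5 (delete_current): list=[51, 4, 3, 2, 8] cursor@3
After 6 (insert_before(22)): list=[51, 4, 22, 3, 2, 8] cursor@3
After 7 (delete_current): list=[51, 4, 22, 2, 8] cursor@2
After 8 (insert_before(24)): list=[51, 4, 22, 24, 2, 8] cursor@2
After 9 (insert_before(34)): list=[51, 4, 22, 24, 34, 2, 8] cursor@2
After 10 (prev): list=[51, 4, 22, 24, 34, 2, 8] cursor@34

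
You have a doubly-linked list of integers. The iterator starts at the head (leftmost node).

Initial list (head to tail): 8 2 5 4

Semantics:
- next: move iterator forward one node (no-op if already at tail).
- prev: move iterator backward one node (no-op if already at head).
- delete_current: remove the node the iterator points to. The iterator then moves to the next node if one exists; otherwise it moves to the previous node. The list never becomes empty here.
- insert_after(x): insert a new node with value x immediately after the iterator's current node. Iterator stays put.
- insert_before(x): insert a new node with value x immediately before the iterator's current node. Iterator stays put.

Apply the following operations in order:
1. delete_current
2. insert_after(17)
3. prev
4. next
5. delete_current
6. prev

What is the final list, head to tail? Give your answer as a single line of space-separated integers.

After 1 (delete_current): list=[2, 5, 4] cursor@2
After 2 (insert_after(17)): list=[2, 17, 5, 4] cursor@2
After 3 (prev): list=[2, 17, 5, 4] cursor@2
After 4 (next): list=[2, 17, 5, 4] cursor@17
After 5 (delete_current): list=[2, 5, 4] cursor@5
After 6 (prev): list=[2, 5, 4] cursor@2

Answer: 2 5 4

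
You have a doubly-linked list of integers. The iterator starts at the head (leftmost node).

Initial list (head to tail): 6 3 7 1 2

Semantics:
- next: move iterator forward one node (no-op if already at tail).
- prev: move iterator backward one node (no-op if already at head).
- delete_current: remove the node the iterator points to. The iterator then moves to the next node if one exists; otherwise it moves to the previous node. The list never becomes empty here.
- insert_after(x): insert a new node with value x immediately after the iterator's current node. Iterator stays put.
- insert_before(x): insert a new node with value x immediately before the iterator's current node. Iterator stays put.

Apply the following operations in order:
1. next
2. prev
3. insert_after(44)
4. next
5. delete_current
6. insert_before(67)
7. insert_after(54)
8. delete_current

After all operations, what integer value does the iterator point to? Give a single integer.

After 1 (next): list=[6, 3, 7, 1, 2] cursor@3
After 2 (prev): list=[6, 3, 7, 1, 2] cursor@6
After 3 (insert_after(44)): list=[6, 44, 3, 7, 1, 2] cursor@6
After 4 (next): list=[6, 44, 3, 7, 1, 2] cursor@44
After 5 (delete_current): list=[6, 3, 7, 1, 2] cursor@3
After 6 (insert_before(67)): list=[6, 67, 3, 7, 1, 2] cursor@3
After 7 (insert_after(54)): list=[6, 67, 3, 54, 7, 1, 2] cursor@3
After 8 (delete_current): list=[6, 67, 54, 7, 1, 2] cursor@54

Answer: 54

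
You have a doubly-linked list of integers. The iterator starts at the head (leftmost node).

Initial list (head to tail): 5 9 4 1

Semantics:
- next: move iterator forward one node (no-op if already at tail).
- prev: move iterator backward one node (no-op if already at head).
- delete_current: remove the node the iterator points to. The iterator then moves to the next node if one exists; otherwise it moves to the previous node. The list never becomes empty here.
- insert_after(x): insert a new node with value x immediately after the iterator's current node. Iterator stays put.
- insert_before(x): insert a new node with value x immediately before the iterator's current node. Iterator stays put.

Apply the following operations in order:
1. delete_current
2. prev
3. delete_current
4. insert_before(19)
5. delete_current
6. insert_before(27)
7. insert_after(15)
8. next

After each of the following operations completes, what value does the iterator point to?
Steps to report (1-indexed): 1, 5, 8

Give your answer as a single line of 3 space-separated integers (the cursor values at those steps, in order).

After 1 (delete_current): list=[9, 4, 1] cursor@9
After 2 (prev): list=[9, 4, 1] cursor@9
After 3 (delete_current): list=[4, 1] cursor@4
After 4 (insert_before(19)): list=[19, 4, 1] cursor@4
After 5 (delete_current): list=[19, 1] cursor@1
After 6 (insert_before(27)): list=[19, 27, 1] cursor@1
After 7 (insert_after(15)): list=[19, 27, 1, 15] cursor@1
After 8 (next): list=[19, 27, 1, 15] cursor@15

Answer: 9 1 15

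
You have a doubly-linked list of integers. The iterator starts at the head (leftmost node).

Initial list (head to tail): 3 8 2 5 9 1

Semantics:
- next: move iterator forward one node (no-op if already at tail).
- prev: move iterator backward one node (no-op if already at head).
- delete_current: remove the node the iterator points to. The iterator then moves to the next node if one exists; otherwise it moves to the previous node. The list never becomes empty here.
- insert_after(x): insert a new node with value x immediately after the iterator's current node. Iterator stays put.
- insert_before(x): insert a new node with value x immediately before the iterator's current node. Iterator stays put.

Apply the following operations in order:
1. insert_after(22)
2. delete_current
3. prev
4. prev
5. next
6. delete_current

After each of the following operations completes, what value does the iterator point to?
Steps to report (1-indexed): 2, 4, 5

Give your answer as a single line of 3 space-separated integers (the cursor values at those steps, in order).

After 1 (insert_after(22)): list=[3, 22, 8, 2, 5, 9, 1] cursor@3
After 2 (delete_current): list=[22, 8, 2, 5, 9, 1] cursor@22
After 3 (prev): list=[22, 8, 2, 5, 9, 1] cursor@22
After 4 (prev): list=[22, 8, 2, 5, 9, 1] cursor@22
After 5 (next): list=[22, 8, 2, 5, 9, 1] cursor@8
After 6 (delete_current): list=[22, 2, 5, 9, 1] cursor@2

Answer: 22 22 8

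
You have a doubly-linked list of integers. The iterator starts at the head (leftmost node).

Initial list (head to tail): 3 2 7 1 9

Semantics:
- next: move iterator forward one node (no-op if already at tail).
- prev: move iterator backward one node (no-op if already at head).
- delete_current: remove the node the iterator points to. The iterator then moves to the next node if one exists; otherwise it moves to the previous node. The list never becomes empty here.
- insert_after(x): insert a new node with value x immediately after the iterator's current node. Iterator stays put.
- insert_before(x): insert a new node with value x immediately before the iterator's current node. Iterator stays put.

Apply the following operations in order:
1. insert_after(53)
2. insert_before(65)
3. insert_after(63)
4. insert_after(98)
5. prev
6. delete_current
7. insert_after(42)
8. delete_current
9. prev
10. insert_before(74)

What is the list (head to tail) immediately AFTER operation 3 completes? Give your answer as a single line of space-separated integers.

After 1 (insert_after(53)): list=[3, 53, 2, 7, 1, 9] cursor@3
After 2 (insert_before(65)): list=[65, 3, 53, 2, 7, 1, 9] cursor@3
After 3 (insert_after(63)): list=[65, 3, 63, 53, 2, 7, 1, 9] cursor@3

Answer: 65 3 63 53 2 7 1 9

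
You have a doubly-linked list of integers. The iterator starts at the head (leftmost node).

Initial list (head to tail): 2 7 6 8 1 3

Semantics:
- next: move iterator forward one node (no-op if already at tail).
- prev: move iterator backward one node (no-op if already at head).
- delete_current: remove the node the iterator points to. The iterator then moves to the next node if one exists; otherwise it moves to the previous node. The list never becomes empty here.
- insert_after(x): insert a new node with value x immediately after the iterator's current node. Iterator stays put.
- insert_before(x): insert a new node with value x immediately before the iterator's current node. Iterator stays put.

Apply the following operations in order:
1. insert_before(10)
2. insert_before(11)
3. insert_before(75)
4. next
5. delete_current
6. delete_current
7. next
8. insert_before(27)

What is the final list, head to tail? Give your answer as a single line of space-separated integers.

After 1 (insert_before(10)): list=[10, 2, 7, 6, 8, 1, 3] cursor@2
After 2 (insert_before(11)): list=[10, 11, 2, 7, 6, 8, 1, 3] cursor@2
After 3 (insert_before(75)): list=[10, 11, 75, 2, 7, 6, 8, 1, 3] cursor@2
After 4 (next): list=[10, 11, 75, 2, 7, 6, 8, 1, 3] cursor@7
After 5 (delete_current): list=[10, 11, 75, 2, 6, 8, 1, 3] cursor@6
After 6 (delete_current): list=[10, 11, 75, 2, 8, 1, 3] cursor@8
After 7 (next): list=[10, 11, 75, 2, 8, 1, 3] cursor@1
After 8 (insert_before(27)): list=[10, 11, 75, 2, 8, 27, 1, 3] cursor@1

Answer: 10 11 75 2 8 27 1 3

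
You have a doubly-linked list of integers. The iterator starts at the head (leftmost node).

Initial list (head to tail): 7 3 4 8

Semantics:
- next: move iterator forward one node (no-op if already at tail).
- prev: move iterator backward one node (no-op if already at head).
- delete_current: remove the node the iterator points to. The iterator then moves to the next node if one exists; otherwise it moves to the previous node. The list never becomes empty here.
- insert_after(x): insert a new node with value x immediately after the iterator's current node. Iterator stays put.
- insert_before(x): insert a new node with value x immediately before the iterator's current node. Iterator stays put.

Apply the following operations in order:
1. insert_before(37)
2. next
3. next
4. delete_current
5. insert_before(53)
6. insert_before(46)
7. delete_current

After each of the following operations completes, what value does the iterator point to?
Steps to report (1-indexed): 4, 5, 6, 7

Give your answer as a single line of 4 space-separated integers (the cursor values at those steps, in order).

After 1 (insert_before(37)): list=[37, 7, 3, 4, 8] cursor@7
After 2 (next): list=[37, 7, 3, 4, 8] cursor@3
After 3 (next): list=[37, 7, 3, 4, 8] cursor@4
After 4 (delete_current): list=[37, 7, 3, 8] cursor@8
After 5 (insert_before(53)): list=[37, 7, 3, 53, 8] cursor@8
After 6 (insert_before(46)): list=[37, 7, 3, 53, 46, 8] cursor@8
After 7 (delete_current): list=[37, 7, 3, 53, 46] cursor@46

Answer: 8 8 8 46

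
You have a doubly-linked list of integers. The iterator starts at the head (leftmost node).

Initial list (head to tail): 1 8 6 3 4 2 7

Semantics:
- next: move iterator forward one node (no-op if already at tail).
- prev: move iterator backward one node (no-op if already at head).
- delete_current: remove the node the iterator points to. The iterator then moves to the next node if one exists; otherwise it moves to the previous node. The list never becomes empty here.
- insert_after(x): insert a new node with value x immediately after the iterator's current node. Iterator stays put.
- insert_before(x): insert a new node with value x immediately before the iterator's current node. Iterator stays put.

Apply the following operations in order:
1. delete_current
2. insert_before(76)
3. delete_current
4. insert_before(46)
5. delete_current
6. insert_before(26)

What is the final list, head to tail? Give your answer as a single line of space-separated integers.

After 1 (delete_current): list=[8, 6, 3, 4, 2, 7] cursor@8
After 2 (insert_before(76)): list=[76, 8, 6, 3, 4, 2, 7] cursor@8
After 3 (delete_current): list=[76, 6, 3, 4, 2, 7] cursor@6
After 4 (insert_before(46)): list=[76, 46, 6, 3, 4, 2, 7] cursor@6
After 5 (delete_current): list=[76, 46, 3, 4, 2, 7] cursor@3
After 6 (insert_before(26)): list=[76, 46, 26, 3, 4, 2, 7] cursor@3

Answer: 76 46 26 3 4 2 7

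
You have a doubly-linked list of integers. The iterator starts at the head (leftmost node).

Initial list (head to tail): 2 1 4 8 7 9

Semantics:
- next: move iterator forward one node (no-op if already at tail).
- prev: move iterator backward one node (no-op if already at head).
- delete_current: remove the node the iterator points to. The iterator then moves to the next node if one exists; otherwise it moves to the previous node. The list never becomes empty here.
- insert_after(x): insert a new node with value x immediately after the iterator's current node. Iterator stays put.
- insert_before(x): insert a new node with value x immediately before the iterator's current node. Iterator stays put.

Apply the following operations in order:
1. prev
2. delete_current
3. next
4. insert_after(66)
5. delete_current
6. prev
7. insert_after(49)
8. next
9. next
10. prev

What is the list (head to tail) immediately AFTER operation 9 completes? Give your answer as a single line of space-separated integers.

After 1 (prev): list=[2, 1, 4, 8, 7, 9] cursor@2
After 2 (delete_current): list=[1, 4, 8, 7, 9] cursor@1
After 3 (next): list=[1, 4, 8, 7, 9] cursor@4
After 4 (insert_after(66)): list=[1, 4, 66, 8, 7, 9] cursor@4
After 5 (delete_current): list=[1, 66, 8, 7, 9] cursor@66
After 6 (prev): list=[1, 66, 8, 7, 9] cursor@1
After 7 (insert_after(49)): list=[1, 49, 66, 8, 7, 9] cursor@1
After 8 (next): list=[1, 49, 66, 8, 7, 9] cursor@49
After 9 (next): list=[1, 49, 66, 8, 7, 9] cursor@66

Answer: 1 49 66 8 7 9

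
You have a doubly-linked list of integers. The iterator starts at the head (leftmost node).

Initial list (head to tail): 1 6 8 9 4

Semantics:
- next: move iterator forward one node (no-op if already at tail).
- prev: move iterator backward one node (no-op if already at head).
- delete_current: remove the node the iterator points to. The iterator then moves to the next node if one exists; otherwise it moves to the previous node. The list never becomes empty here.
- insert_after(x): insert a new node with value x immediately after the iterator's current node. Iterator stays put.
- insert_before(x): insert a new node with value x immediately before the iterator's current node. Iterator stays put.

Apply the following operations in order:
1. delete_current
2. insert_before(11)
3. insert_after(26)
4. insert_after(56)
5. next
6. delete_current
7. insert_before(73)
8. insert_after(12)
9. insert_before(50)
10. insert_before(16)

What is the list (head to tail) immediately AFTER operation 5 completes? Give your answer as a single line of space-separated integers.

Answer: 11 6 56 26 8 9 4

Derivation:
After 1 (delete_current): list=[6, 8, 9, 4] cursor@6
After 2 (insert_before(11)): list=[11, 6, 8, 9, 4] cursor@6
After 3 (insert_after(26)): list=[11, 6, 26, 8, 9, 4] cursor@6
After 4 (insert_after(56)): list=[11, 6, 56, 26, 8, 9, 4] cursor@6
After 5 (next): list=[11, 6, 56, 26, 8, 9, 4] cursor@56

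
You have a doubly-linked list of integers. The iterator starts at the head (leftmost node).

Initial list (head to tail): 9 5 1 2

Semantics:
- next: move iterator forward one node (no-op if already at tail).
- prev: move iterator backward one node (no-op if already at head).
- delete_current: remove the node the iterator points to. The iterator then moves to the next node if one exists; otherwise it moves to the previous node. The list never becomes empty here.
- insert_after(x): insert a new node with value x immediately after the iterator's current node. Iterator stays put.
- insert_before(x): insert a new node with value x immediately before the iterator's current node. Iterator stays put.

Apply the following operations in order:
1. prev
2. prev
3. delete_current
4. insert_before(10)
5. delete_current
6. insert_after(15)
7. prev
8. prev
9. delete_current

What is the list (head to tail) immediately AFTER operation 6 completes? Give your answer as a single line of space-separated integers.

Answer: 10 1 15 2

Derivation:
After 1 (prev): list=[9, 5, 1, 2] cursor@9
After 2 (prev): list=[9, 5, 1, 2] cursor@9
After 3 (delete_current): list=[5, 1, 2] cursor@5
After 4 (insert_before(10)): list=[10, 5, 1, 2] cursor@5
After 5 (delete_current): list=[10, 1, 2] cursor@1
After 6 (insert_after(15)): list=[10, 1, 15, 2] cursor@1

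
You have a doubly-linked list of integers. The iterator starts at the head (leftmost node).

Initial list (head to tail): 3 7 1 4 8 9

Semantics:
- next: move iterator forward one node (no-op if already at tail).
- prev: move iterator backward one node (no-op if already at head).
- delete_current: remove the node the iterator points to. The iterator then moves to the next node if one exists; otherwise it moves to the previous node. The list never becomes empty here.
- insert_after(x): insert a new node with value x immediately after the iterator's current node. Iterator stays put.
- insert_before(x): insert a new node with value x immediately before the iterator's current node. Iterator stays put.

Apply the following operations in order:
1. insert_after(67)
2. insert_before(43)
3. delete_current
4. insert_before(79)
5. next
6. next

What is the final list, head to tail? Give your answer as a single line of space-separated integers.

Answer: 43 79 67 7 1 4 8 9

Derivation:
After 1 (insert_after(67)): list=[3, 67, 7, 1, 4, 8, 9] cursor@3
After 2 (insert_before(43)): list=[43, 3, 67, 7, 1, 4, 8, 9] cursor@3
After 3 (delete_current): list=[43, 67, 7, 1, 4, 8, 9] cursor@67
After 4 (insert_before(79)): list=[43, 79, 67, 7, 1, 4, 8, 9] cursor@67
After 5 (next): list=[43, 79, 67, 7, 1, 4, 8, 9] cursor@7
After 6 (next): list=[43, 79, 67, 7, 1, 4, 8, 9] cursor@1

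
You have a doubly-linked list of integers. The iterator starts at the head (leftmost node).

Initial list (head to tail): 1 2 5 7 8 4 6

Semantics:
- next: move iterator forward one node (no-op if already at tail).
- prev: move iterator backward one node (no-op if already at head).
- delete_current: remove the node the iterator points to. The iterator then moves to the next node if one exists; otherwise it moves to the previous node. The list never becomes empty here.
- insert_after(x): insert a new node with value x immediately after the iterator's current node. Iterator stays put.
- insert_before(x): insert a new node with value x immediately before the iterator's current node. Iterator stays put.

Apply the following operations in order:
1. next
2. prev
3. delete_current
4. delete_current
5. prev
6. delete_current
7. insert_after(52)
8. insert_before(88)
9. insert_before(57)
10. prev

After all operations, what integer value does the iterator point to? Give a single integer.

Answer: 57

Derivation:
After 1 (next): list=[1, 2, 5, 7, 8, 4, 6] cursor@2
After 2 (prev): list=[1, 2, 5, 7, 8, 4, 6] cursor@1
After 3 (delete_current): list=[2, 5, 7, 8, 4, 6] cursor@2
After 4 (delete_current): list=[5, 7, 8, 4, 6] cursor@5
After 5 (prev): list=[5, 7, 8, 4, 6] cursor@5
After 6 (delete_current): list=[7, 8, 4, 6] cursor@7
After 7 (insert_after(52)): list=[7, 52, 8, 4, 6] cursor@7
After 8 (insert_before(88)): list=[88, 7, 52, 8, 4, 6] cursor@7
After 9 (insert_before(57)): list=[88, 57, 7, 52, 8, 4, 6] cursor@7
After 10 (prev): list=[88, 57, 7, 52, 8, 4, 6] cursor@57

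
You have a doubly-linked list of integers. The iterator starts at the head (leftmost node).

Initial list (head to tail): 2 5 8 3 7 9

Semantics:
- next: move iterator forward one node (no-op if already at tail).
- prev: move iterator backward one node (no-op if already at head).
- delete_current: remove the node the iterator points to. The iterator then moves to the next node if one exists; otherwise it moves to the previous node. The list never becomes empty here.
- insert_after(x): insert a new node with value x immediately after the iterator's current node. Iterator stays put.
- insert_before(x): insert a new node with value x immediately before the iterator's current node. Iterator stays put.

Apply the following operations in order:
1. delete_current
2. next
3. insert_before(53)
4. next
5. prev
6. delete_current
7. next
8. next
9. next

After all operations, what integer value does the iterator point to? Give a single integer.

After 1 (delete_current): list=[5, 8, 3, 7, 9] cursor@5
After 2 (next): list=[5, 8, 3, 7, 9] cursor@8
After 3 (insert_before(53)): list=[5, 53, 8, 3, 7, 9] cursor@8
After 4 (next): list=[5, 53, 8, 3, 7, 9] cursor@3
After 5 (prev): list=[5, 53, 8, 3, 7, 9] cursor@8
After 6 (delete_current): list=[5, 53, 3, 7, 9] cursor@3
After 7 (next): list=[5, 53, 3, 7, 9] cursor@7
After 8 (next): list=[5, 53, 3, 7, 9] cursor@9
After 9 (next): list=[5, 53, 3, 7, 9] cursor@9

Answer: 9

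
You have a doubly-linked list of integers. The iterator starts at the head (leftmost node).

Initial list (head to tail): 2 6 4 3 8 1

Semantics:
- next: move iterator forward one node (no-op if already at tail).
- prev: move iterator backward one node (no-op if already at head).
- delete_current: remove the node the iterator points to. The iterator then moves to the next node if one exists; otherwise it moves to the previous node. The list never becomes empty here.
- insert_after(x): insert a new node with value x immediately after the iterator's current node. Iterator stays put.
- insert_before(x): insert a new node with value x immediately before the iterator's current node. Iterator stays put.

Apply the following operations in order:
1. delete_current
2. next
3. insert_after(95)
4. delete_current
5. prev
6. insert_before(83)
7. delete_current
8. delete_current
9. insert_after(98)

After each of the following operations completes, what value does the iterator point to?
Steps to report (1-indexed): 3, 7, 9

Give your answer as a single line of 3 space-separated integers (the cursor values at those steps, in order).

After 1 (delete_current): list=[6, 4, 3, 8, 1] cursor@6
After 2 (next): list=[6, 4, 3, 8, 1] cursor@4
After 3 (insert_after(95)): list=[6, 4, 95, 3, 8, 1] cursor@4
After 4 (delete_current): list=[6, 95, 3, 8, 1] cursor@95
After 5 (prev): list=[6, 95, 3, 8, 1] cursor@6
After 6 (insert_before(83)): list=[83, 6, 95, 3, 8, 1] cursor@6
After 7 (delete_current): list=[83, 95, 3, 8, 1] cursor@95
After 8 (delete_current): list=[83, 3, 8, 1] cursor@3
After 9 (insert_after(98)): list=[83, 3, 98, 8, 1] cursor@3

Answer: 4 95 3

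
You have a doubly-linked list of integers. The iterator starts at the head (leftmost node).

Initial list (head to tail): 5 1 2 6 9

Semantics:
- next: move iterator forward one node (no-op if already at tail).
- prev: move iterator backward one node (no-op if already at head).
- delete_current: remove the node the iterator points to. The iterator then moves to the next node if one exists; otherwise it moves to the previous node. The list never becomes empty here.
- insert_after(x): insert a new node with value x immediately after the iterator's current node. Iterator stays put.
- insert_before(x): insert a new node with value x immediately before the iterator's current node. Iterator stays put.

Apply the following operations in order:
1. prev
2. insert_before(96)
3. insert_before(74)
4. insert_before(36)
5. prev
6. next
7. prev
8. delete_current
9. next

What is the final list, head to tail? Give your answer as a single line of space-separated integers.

After 1 (prev): list=[5, 1, 2, 6, 9] cursor@5
After 2 (insert_before(96)): list=[96, 5, 1, 2, 6, 9] cursor@5
After 3 (insert_before(74)): list=[96, 74, 5, 1, 2, 6, 9] cursor@5
After 4 (insert_before(36)): list=[96, 74, 36, 5, 1, 2, 6, 9] cursor@5
After 5 (prev): list=[96, 74, 36, 5, 1, 2, 6, 9] cursor@36
After 6 (next): list=[96, 74, 36, 5, 1, 2, 6, 9] cursor@5
After 7 (prev): list=[96, 74, 36, 5, 1, 2, 6, 9] cursor@36
After 8 (delete_current): list=[96, 74, 5, 1, 2, 6, 9] cursor@5
After 9 (next): list=[96, 74, 5, 1, 2, 6, 9] cursor@1

Answer: 96 74 5 1 2 6 9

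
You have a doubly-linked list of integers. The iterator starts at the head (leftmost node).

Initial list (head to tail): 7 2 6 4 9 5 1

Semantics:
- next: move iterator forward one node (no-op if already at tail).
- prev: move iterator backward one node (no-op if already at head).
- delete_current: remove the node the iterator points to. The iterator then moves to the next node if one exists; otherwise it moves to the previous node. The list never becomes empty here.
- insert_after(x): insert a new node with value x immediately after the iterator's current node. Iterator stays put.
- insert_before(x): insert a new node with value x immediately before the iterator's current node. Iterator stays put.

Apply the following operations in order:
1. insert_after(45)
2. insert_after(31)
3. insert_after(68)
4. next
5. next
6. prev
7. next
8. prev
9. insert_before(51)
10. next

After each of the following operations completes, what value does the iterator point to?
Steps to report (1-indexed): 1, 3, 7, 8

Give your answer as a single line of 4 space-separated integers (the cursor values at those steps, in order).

Answer: 7 7 31 68

Derivation:
After 1 (insert_after(45)): list=[7, 45, 2, 6, 4, 9, 5, 1] cursor@7
After 2 (insert_after(31)): list=[7, 31, 45, 2, 6, 4, 9, 5, 1] cursor@7
After 3 (insert_after(68)): list=[7, 68, 31, 45, 2, 6, 4, 9, 5, 1] cursor@7
After 4 (next): list=[7, 68, 31, 45, 2, 6, 4, 9, 5, 1] cursor@68
After 5 (next): list=[7, 68, 31, 45, 2, 6, 4, 9, 5, 1] cursor@31
After 6 (prev): list=[7, 68, 31, 45, 2, 6, 4, 9, 5, 1] cursor@68
After 7 (next): list=[7, 68, 31, 45, 2, 6, 4, 9, 5, 1] cursor@31
After 8 (prev): list=[7, 68, 31, 45, 2, 6, 4, 9, 5, 1] cursor@68
After 9 (insert_before(51)): list=[7, 51, 68, 31, 45, 2, 6, 4, 9, 5, 1] cursor@68
After 10 (next): list=[7, 51, 68, 31, 45, 2, 6, 4, 9, 5, 1] cursor@31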